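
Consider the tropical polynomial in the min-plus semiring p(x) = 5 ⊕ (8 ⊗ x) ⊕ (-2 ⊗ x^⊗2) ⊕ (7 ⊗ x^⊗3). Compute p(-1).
p(-1) = -4

A tropical monomial a ⊗ x^⊗i evaluates to a + i · x. Evaluating each term at x = -1:
  Term 0 contributes 5 + 0 · -1 = 5
  Term 1 contributes 8 + 1 · -1 = 7
  Term 2 contributes -2 + 2 · -1 = -4
  Term 3 contributes 7 + 3 · -1 = 4
p(-1) = ⊕ of these = min[5, 7, -4, 4] = -4.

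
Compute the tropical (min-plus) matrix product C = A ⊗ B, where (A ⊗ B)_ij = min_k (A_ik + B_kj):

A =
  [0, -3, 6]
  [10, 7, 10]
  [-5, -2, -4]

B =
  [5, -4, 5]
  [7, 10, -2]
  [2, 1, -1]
A ⊗ B =
  [4, -4, -5]
  [12, 6, 5]
  [-2, -9, -5]

Apply the min-plus product entry-by-entry:
  C[0][0] = min over k of (A[0][0] + B[0][0] = 0 + 5 = 5, A[0][1] + B[1][0] = -3 + 7 = 4, A[0][2] + B[2][0] = 6 + 2 = 8) = 4 (attained at k = 1)
  C[0][1] = min over k of (A[0][0] + B[0][1] = 0 + -4 = -4, A[0][1] + B[1][1] = -3 + 10 = 7, A[0][2] + B[2][1] = 6 + 1 = 7) = -4 (attained at k = 0)
  C[0][2] = min over k of (A[0][0] + B[0][2] = 0 + 5 = 5, A[0][1] + B[1][2] = -3 + -2 = -5, A[0][2] + B[2][2] = 6 + -1 = 5) = -5 (attained at k = 1)
  C[1][0] = min over k of (A[1][0] + B[0][0] = 10 + 5 = 15, A[1][1] + B[1][0] = 7 + 7 = 14, A[1][2] + B[2][0] = 10 + 2 = 12) = 12 (attained at k = 2)
  C[1][1] = min over k of (A[1][0] + B[0][1] = 10 + -4 = 6, A[1][1] + B[1][1] = 7 + 10 = 17, A[1][2] + B[2][1] = 10 + 1 = 11) = 6 (attained at k = 0)
  C[1][2] = min over k of (A[1][0] + B[0][2] = 10 + 5 = 15, A[1][1] + B[1][2] = 7 + -2 = 5, A[1][2] + B[2][2] = 10 + -1 = 9) = 5 (attained at k = 1)
  C[2][0] = min over k of (A[2][0] + B[0][0] = -5 + 5 = 0, A[2][1] + B[1][0] = -2 + 7 = 5, A[2][2] + B[2][0] = -4 + 2 = -2) = -2 (attained at k = 2)
  C[2][1] = min over k of (A[2][0] + B[0][1] = -5 + -4 = -9, A[2][1] + B[1][1] = -2 + 10 = 8, A[2][2] + B[2][1] = -4 + 1 = -3) = -9 (attained at k = 0)
  C[2][2] = min over k of (A[2][0] + B[0][2] = -5 + 5 = 0, A[2][1] + B[1][2] = -2 + -2 = -4, A[2][2] + B[2][2] = -4 + -1 = -5) = -5 (attained at k = 2)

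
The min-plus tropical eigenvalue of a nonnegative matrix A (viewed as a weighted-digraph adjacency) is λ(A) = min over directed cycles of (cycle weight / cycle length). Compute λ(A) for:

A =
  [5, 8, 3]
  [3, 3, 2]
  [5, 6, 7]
λ(A) = 3

Enumerate directed cycles and compute their means (weight / length). Sample:
  cycle 0 → 0: weight = 5, length = 1, mean = 5/1 ≈ 5.000
  cycle 1 → 1: weight = 3, length = 1, mean = 3/1 ≈ 3.000
  cycle 2 → 2: weight = 7, length = 1, mean = 7/1 ≈ 7.000
  cycle 0 → 1 → 0: weight = 11, length = 2, mean = 11/2 ≈ 5.500
  cycle 0 → 2 → 0: weight = 8, length = 2, mean = 8/2 ≈ 4.000
  cycle 1 → 0 → 1: weight = 11, length = 2, mean = 11/2 ≈ 5.500
Minimum mean = 3.000, attained e.g. along the cycle 1 → 1 with weight 3 and length 1. So λ(A) = 3/1 = 3.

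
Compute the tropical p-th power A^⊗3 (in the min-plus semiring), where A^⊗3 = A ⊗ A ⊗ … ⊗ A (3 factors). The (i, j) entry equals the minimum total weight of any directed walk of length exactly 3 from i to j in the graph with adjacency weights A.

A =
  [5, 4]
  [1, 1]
A^⊗3 =
  [6, 6]
  [3, 3]

Each entry (A^⊗3)_ij equals the minimum over all length-3 walks i = v_0 → v_1 → … → v_3 = j of Σ_t A[v_t][v_{t+1}]. For example, for (i, j) = (0, 1) we minimise over 4 possible intermediate vertex sequences; the minimum is 6, attained along the walk 0 → 1 → 1 → 1.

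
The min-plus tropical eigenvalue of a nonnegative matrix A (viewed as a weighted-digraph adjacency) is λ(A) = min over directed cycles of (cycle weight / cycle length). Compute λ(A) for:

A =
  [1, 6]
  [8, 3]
λ(A) = 1

Enumerate directed cycles and compute their means (weight / length). Sample:
  cycle 0 → 0: weight = 1, length = 1, mean = 1/1 ≈ 1.000
  cycle 1 → 1: weight = 3, length = 1, mean = 3/1 ≈ 3.000
  cycle 0 → 1 → 0: weight = 14, length = 2, mean = 14/2 ≈ 7.000
  cycle 1 → 0 → 1: weight = 14, length = 2, mean = 14/2 ≈ 7.000
Minimum mean = 1.000, attained e.g. along the cycle 0 → 0 with weight 1 and length 1. So λ(A) = 1/1 = 1.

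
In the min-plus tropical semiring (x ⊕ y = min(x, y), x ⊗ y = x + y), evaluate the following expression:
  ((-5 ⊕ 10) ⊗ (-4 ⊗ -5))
((-5 ⊕ 10) ⊗ (-4 ⊗ -5)) = -14

Expand innermost to outermost. Recall ⊕ takes the minimum of its arguments and ⊗ takes their sum. Working out the expression ((-5 ⊕ 10) ⊗ (-4 ⊗ -5)) gives -14.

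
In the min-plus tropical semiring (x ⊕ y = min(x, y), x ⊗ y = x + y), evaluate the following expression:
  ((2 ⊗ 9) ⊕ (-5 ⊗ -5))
((2 ⊗ 9) ⊕ (-5 ⊗ -5)) = -10

Expand innermost to outermost. Recall ⊕ takes the minimum of its arguments and ⊗ takes their sum. Working out the expression ((2 ⊗ 9) ⊕ (-5 ⊗ -5)) gives -10.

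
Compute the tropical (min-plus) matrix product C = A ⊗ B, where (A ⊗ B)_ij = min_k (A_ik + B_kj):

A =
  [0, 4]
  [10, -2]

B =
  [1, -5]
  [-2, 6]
A ⊗ B =
  [1, -5]
  [-4, 4]

Apply the min-plus product entry-by-entry:
  C[0][0] = min over k of (A[0][0] + B[0][0] = 0 + 1 = 1, A[0][1] + B[1][0] = 4 + -2 = 2) = 1 (attained at k = 0)
  C[0][1] = min over k of (A[0][0] + B[0][1] = 0 + -5 = -5, A[0][1] + B[1][1] = 4 + 6 = 10) = -5 (attained at k = 0)
  C[1][0] = min over k of (A[1][0] + B[0][0] = 10 + 1 = 11, A[1][1] + B[1][0] = -2 + -2 = -4) = -4 (attained at k = 1)
  C[1][1] = min over k of (A[1][0] + B[0][1] = 10 + -5 = 5, A[1][1] + B[1][1] = -2 + 6 = 4) = 4 (attained at k = 1)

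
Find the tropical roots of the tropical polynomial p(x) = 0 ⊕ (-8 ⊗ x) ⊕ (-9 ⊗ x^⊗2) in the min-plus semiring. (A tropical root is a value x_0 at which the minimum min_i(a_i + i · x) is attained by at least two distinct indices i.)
Roots: {1, 8}

Each tropical root is a break point of the lower envelope of the lines y = a_i + i · x (there are 3 lines, with slopes 0, 1, ..., 2). Only the lines that attain the minimum somewhere contribute to roots; other lines are dominated. Here the surviving (envelope) indices are i = 2, i = 1, i = 0.
Intersections between consecutive envelope lines give the roots: for adjacent envelope indices i < j the intersection is x = (a_i − a_j) / (j − i). Reading off the sorted break points: {1, 8}.
Verification: at each break x_0, at least two indices attain the minimum of min_i(a_i + i · x_0).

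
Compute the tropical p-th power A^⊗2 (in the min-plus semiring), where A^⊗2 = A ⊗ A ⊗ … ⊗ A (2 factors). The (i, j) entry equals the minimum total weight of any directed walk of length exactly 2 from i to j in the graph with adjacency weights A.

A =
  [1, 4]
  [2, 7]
A^⊗2 =
  [2, 5]
  [3, 6]

Each entry (A^⊗2)_ij equals the minimum over all length-2 walks i = v_0 → v_1 → … → v_2 = j of Σ_t A[v_t][v_{t+1}]. For example, for (i, j) = (0, 1) we minimise over 2 possible intermediate vertex sequences; the minimum is 5, attained along the walk 0 → 0 → 1.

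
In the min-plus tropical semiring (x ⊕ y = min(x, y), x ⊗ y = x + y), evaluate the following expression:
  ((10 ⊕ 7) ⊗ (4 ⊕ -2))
((10 ⊕ 7) ⊗ (4 ⊕ -2)) = 5

Expand innermost to outermost. Recall ⊕ takes the minimum of its arguments and ⊗ takes their sum. Working out the expression ((10 ⊕ 7) ⊗ (4 ⊕ -2)) gives 5.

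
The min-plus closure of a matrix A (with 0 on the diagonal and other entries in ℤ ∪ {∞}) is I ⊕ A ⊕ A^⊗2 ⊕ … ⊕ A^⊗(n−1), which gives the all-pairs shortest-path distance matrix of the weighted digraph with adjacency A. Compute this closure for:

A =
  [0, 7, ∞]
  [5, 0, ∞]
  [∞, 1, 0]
Closure =
  [0, 7, ∞]
  [5, 0, ∞]
  [6, 1, 0]

This is the Floyd-Warshall all-pairs shortest-path computation. For each intermediate vertex k = 0, 1, …, 2, update dist[i][j] ← min(dist[i][j], dist[i][k] + dist[k][j]). The final matrix gives, for each (i, j), the minimum total weight of any directed path from i to j (possibly empty when i = j).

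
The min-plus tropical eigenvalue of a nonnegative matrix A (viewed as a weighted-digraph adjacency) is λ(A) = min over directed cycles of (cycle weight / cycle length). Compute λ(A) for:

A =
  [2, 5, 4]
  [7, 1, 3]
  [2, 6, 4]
λ(A) = 1

Enumerate directed cycles and compute their means (weight / length). Sample:
  cycle 0 → 0: weight = 2, length = 1, mean = 2/1 ≈ 2.000
  cycle 1 → 1: weight = 1, length = 1, mean = 1/1 ≈ 1.000
  cycle 2 → 2: weight = 4, length = 1, mean = 4/1 ≈ 4.000
  cycle 0 → 1 → 0: weight = 12, length = 2, mean = 12/2 ≈ 6.000
  cycle 0 → 2 → 0: weight = 6, length = 2, mean = 6/2 ≈ 3.000
  cycle 1 → 0 → 1: weight = 12, length = 2, mean = 12/2 ≈ 6.000
Minimum mean = 1.000, attained e.g. along the cycle 1 → 1 with weight 1 and length 1. So λ(A) = 1/1 = 1.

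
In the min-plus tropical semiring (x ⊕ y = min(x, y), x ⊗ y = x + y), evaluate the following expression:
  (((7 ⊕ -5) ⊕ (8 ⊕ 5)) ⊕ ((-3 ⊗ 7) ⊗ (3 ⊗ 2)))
(((7 ⊕ -5) ⊕ (8 ⊕ 5)) ⊕ ((-3 ⊗ 7) ⊗ (3 ⊗ 2))) = -5

Expand innermost to outermost. Recall ⊕ takes the minimum of its arguments and ⊗ takes their sum. Working out the expression (((7 ⊕ -5) ⊕ (8 ⊕ 5)) ⊕ ((-3 ⊗ 7) ⊗ (3 ⊗ 2))) gives -5.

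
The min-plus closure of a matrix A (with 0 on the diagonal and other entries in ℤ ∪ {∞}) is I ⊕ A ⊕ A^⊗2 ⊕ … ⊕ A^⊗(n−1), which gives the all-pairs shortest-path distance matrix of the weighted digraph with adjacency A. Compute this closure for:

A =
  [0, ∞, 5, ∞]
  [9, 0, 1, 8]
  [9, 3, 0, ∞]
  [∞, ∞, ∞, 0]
Closure =
  [0, 8, 5, 16]
  [9, 0, 1, 8]
  [9, 3, 0, 11]
  [∞, ∞, ∞, 0]

This is the Floyd-Warshall all-pairs shortest-path computation. For each intermediate vertex k = 0, 1, …, 3, update dist[i][j] ← min(dist[i][j], dist[i][k] + dist[k][j]). The final matrix gives, for each (i, j), the minimum total weight of any directed path from i to j (possibly empty when i = j).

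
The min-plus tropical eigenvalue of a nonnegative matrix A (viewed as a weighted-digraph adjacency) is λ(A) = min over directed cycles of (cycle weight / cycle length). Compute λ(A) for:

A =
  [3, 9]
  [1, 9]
λ(A) = 3

Enumerate directed cycles and compute their means (weight / length). Sample:
  cycle 0 → 0: weight = 3, length = 1, mean = 3/1 ≈ 3.000
  cycle 1 → 1: weight = 9, length = 1, mean = 9/1 ≈ 9.000
  cycle 0 → 1 → 0: weight = 10, length = 2, mean = 10/2 ≈ 5.000
  cycle 1 → 0 → 1: weight = 10, length = 2, mean = 10/2 ≈ 5.000
Minimum mean = 3.000, attained e.g. along the cycle 0 → 0 with weight 3 and length 1. So λ(A) = 3/1 = 3.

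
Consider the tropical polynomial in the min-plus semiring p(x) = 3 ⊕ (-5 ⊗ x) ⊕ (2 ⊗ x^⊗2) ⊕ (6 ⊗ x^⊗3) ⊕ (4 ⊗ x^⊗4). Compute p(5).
p(5) = 0

A tropical monomial a ⊗ x^⊗i evaluates to a + i · x. Evaluating each term at x = 5:
  Term 0 contributes 3 + 0 · 5 = 3
  Term 1 contributes -5 + 1 · 5 = 0
  Term 2 contributes 2 + 2 · 5 = 12
  Term 3 contributes 6 + 3 · 5 = 21
  Term 4 contributes 4 + 4 · 5 = 24
p(5) = ⊕ of these = min[3, 0, 12, 21, 24] = 0.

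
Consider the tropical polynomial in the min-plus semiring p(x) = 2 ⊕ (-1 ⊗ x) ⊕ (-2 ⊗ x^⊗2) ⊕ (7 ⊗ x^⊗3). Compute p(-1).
p(-1) = -4

A tropical monomial a ⊗ x^⊗i evaluates to a + i · x. Evaluating each term at x = -1:
  Term 0 contributes 2 + 0 · -1 = 2
  Term 1 contributes -1 + 1 · -1 = -2
  Term 2 contributes -2 + 2 · -1 = -4
  Term 3 contributes 7 + 3 · -1 = 4
p(-1) = ⊕ of these = min[2, -2, -4, 4] = -4.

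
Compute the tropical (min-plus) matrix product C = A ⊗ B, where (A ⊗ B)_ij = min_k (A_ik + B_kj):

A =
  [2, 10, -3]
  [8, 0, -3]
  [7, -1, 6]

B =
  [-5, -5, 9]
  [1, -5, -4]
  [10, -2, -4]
A ⊗ B =
  [-3, -5, -7]
  [1, -5, -7]
  [0, -6, -5]

Apply the min-plus product entry-by-entry:
  C[0][0] = min over k of (A[0][0] + B[0][0] = 2 + -5 = -3, A[0][1] + B[1][0] = 10 + 1 = 11, A[0][2] + B[2][0] = -3 + 10 = 7) = -3 (attained at k = 0)
  C[0][1] = min over k of (A[0][0] + B[0][1] = 2 + -5 = -3, A[0][1] + B[1][1] = 10 + -5 = 5, A[0][2] + B[2][1] = -3 + -2 = -5) = -5 (attained at k = 2)
  C[0][2] = min over k of (A[0][0] + B[0][2] = 2 + 9 = 11, A[0][1] + B[1][2] = 10 + -4 = 6, A[0][2] + B[2][2] = -3 + -4 = -7) = -7 (attained at k = 2)
  C[1][0] = min over k of (A[1][0] + B[0][0] = 8 + -5 = 3, A[1][1] + B[1][0] = 0 + 1 = 1, A[1][2] + B[2][0] = -3 + 10 = 7) = 1 (attained at k = 1)
  C[1][1] = min over k of (A[1][0] + B[0][1] = 8 + -5 = 3, A[1][1] + B[1][1] = 0 + -5 = -5, A[1][2] + B[2][1] = -3 + -2 = -5) = -5 (attained at k = 1)
  C[1][2] = min over k of (A[1][0] + B[0][2] = 8 + 9 = 17, A[1][1] + B[1][2] = 0 + -4 = -4, A[1][2] + B[2][2] = -3 + -4 = -7) = -7 (attained at k = 2)
  C[2][0] = min over k of (A[2][0] + B[0][0] = 7 + -5 = 2, A[2][1] + B[1][0] = -1 + 1 = 0, A[2][2] + B[2][0] = 6 + 10 = 16) = 0 (attained at k = 1)
  C[2][1] = min over k of (A[2][0] + B[0][1] = 7 + -5 = 2, A[2][1] + B[1][1] = -1 + -5 = -6, A[2][2] + B[2][1] = 6 + -2 = 4) = -6 (attained at k = 1)
  C[2][2] = min over k of (A[2][0] + B[0][2] = 7 + 9 = 16, A[2][1] + B[1][2] = -1 + -4 = -5, A[2][2] + B[2][2] = 6 + -4 = 2) = -5 (attained at k = 1)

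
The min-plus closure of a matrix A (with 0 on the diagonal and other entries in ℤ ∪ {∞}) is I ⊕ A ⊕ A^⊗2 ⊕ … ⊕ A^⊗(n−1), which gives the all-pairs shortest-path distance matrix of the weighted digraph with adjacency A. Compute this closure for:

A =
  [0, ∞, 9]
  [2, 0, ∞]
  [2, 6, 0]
Closure =
  [0, 15, 9]
  [2, 0, 11]
  [2, 6, 0]

This is the Floyd-Warshall all-pairs shortest-path computation. For each intermediate vertex k = 0, 1, …, 2, update dist[i][j] ← min(dist[i][j], dist[i][k] + dist[k][j]). The final matrix gives, for each (i, j), the minimum total weight of any directed path from i to j (possibly empty when i = j).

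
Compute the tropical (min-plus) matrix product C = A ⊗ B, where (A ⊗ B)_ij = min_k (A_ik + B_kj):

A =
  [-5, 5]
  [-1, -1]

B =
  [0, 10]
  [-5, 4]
A ⊗ B =
  [-5, 5]
  [-6, 3]

Apply the min-plus product entry-by-entry:
  C[0][0] = min over k of (A[0][0] + B[0][0] = -5 + 0 = -5, A[0][1] + B[1][0] = 5 + -5 = 0) = -5 (attained at k = 0)
  C[0][1] = min over k of (A[0][0] + B[0][1] = -5 + 10 = 5, A[0][1] + B[1][1] = 5 + 4 = 9) = 5 (attained at k = 0)
  C[1][0] = min over k of (A[1][0] + B[0][0] = -1 + 0 = -1, A[1][1] + B[1][0] = -1 + -5 = -6) = -6 (attained at k = 1)
  C[1][1] = min over k of (A[1][0] + B[0][1] = -1 + 10 = 9, A[1][1] + B[1][1] = -1 + 4 = 3) = 3 (attained at k = 1)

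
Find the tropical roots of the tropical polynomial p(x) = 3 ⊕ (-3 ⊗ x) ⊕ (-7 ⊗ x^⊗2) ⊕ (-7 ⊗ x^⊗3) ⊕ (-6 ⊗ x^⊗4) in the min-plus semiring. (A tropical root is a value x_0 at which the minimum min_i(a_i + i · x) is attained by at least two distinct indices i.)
Roots: {-1, 0, 4, 6}

Each tropical root is a break point of the lower envelope of the lines y = a_i + i · x (there are 5 lines, with slopes 0, 1, ..., 4). Only the lines that attain the minimum somewhere contribute to roots; other lines are dominated. Here the surviving (envelope) indices are i = 4, i = 3, i = 2, i = 1, i = 0.
Intersections between consecutive envelope lines give the roots: for adjacent envelope indices i < j the intersection is x = (a_i − a_j) / (j − i). Reading off the sorted break points: {-1, 0, 4, 6}.
Verification: at each break x_0, at least two indices attain the minimum of min_i(a_i + i · x_0).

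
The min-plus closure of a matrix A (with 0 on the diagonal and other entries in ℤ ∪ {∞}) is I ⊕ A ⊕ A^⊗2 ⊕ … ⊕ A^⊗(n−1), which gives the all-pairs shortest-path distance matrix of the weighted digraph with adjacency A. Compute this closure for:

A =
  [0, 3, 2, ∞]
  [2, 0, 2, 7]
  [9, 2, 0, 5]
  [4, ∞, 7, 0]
Closure =
  [0, 3, 2, 7]
  [2, 0, 2, 7]
  [4, 2, 0, 5]
  [4, 7, 6, 0]

This is the Floyd-Warshall all-pairs shortest-path computation. For each intermediate vertex k = 0, 1, …, 3, update dist[i][j] ← min(dist[i][j], dist[i][k] + dist[k][j]). The final matrix gives, for each (i, j), the minimum total weight of any directed path from i to j (possibly empty when i = j).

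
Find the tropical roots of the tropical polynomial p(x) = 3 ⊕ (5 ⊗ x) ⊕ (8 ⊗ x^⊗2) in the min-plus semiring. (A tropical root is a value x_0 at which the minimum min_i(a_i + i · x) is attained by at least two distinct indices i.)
Roots: {-3, -2}

Each tropical root is a break point of the lower envelope of the lines y = a_i + i · x (there are 3 lines, with slopes 0, 1, ..., 2). Only the lines that attain the minimum somewhere contribute to roots; other lines are dominated. Here the surviving (envelope) indices are i = 2, i = 1, i = 0.
Intersections between consecutive envelope lines give the roots: for adjacent envelope indices i < j the intersection is x = (a_i − a_j) / (j − i). Reading off the sorted break points: {-3, -2}.
Verification: at each break x_0, at least two indices attain the minimum of min_i(a_i + i · x_0).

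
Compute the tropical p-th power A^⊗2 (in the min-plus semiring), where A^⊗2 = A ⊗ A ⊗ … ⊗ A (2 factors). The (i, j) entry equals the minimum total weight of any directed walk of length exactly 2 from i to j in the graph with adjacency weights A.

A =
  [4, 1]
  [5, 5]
A^⊗2 =
  [6, 5]
  [9, 6]

Each entry (A^⊗2)_ij equals the minimum over all length-2 walks i = v_0 → v_1 → … → v_2 = j of Σ_t A[v_t][v_{t+1}]. For example, for (i, j) = (0, 1) we minimise over 2 possible intermediate vertex sequences; the minimum is 5, attained along the walk 0 → 0 → 1.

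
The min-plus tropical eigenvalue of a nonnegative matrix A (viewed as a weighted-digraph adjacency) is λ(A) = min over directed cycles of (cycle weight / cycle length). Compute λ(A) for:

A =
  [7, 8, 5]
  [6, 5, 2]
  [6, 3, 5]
λ(A) = 5/2

Enumerate directed cycles and compute their means (weight / length). Sample:
  cycle 0 → 0: weight = 7, length = 1, mean = 7/1 ≈ 7.000
  cycle 1 → 1: weight = 5, length = 1, mean = 5/1 ≈ 5.000
  cycle 2 → 2: weight = 5, length = 1, mean = 5/1 ≈ 5.000
  cycle 0 → 1 → 0: weight = 14, length = 2, mean = 14/2 ≈ 7.000
  cycle 0 → 2 → 0: weight = 11, length = 2, mean = 11/2 ≈ 5.500
  cycle 1 → 0 → 1: weight = 14, length = 2, mean = 14/2 ≈ 7.000
Minimum mean = 2.500, attained e.g. along the cycle 1 → 2 → 1 with weight 5 and length 2. So λ(A) = 5/2 = 5/2.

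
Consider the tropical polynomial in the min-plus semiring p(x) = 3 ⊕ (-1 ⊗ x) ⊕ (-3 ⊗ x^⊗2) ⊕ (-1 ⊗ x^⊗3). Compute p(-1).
p(-1) = -5

A tropical monomial a ⊗ x^⊗i evaluates to a + i · x. Evaluating each term at x = -1:
  Term 0 contributes 3 + 0 · -1 = 3
  Term 1 contributes -1 + 1 · -1 = -2
  Term 2 contributes -3 + 2 · -1 = -5
  Term 3 contributes -1 + 3 · -1 = -4
p(-1) = ⊕ of these = min[3, -2, -5, -4] = -5.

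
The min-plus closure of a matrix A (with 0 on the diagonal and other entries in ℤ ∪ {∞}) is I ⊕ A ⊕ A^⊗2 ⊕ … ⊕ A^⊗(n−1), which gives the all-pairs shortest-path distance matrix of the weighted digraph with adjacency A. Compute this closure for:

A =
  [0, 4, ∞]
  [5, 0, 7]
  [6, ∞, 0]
Closure =
  [0, 4, 11]
  [5, 0, 7]
  [6, 10, 0]

This is the Floyd-Warshall all-pairs shortest-path computation. For each intermediate vertex k = 0, 1, …, 2, update dist[i][j] ← min(dist[i][j], dist[i][k] + dist[k][j]). The final matrix gives, for each (i, j), the minimum total weight of any directed path from i to j (possibly empty when i = j).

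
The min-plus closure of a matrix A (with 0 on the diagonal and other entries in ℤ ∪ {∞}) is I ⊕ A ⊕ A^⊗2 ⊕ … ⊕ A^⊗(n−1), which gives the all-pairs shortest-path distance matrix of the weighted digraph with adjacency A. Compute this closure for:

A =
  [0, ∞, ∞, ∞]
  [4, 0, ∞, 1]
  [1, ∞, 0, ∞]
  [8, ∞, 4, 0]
Closure =
  [0, ∞, ∞, ∞]
  [4, 0, 5, 1]
  [1, ∞, 0, ∞]
  [5, ∞, 4, 0]

This is the Floyd-Warshall all-pairs shortest-path computation. For each intermediate vertex k = 0, 1, …, 3, update dist[i][j] ← min(dist[i][j], dist[i][k] + dist[k][j]). The final matrix gives, for each (i, j), the minimum total weight of any directed path from i to j (possibly empty when i = j).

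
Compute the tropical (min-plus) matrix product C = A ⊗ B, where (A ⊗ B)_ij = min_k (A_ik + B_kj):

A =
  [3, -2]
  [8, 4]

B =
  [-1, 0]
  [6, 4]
A ⊗ B =
  [2, 2]
  [7, 8]

Apply the min-plus product entry-by-entry:
  C[0][0] = min over k of (A[0][0] + B[0][0] = 3 + -1 = 2, A[0][1] + B[1][0] = -2 + 6 = 4) = 2 (attained at k = 0)
  C[0][1] = min over k of (A[0][0] + B[0][1] = 3 + 0 = 3, A[0][1] + B[1][1] = -2 + 4 = 2) = 2 (attained at k = 1)
  C[1][0] = min over k of (A[1][0] + B[0][0] = 8 + -1 = 7, A[1][1] + B[1][0] = 4 + 6 = 10) = 7 (attained at k = 0)
  C[1][1] = min over k of (A[1][0] + B[0][1] = 8 + 0 = 8, A[1][1] + B[1][1] = 4 + 4 = 8) = 8 (attained at k = 0)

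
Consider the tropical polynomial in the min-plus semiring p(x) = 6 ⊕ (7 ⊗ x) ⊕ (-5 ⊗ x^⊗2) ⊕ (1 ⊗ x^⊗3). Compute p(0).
p(0) = -5

A tropical monomial a ⊗ x^⊗i evaluates to a + i · x. Evaluating each term at x = 0:
  Term 0 contributes 6 + 0 · 0 = 6
  Term 1 contributes 7 + 1 · 0 = 7
  Term 2 contributes -5 + 2 · 0 = -5
  Term 3 contributes 1 + 3 · 0 = 1
p(0) = ⊕ of these = min[6, 7, -5, 1] = -5.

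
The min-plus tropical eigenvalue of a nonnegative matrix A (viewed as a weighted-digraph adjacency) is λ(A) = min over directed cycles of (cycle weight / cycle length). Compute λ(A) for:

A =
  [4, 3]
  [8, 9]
λ(A) = 4

Enumerate directed cycles and compute their means (weight / length). Sample:
  cycle 0 → 0: weight = 4, length = 1, mean = 4/1 ≈ 4.000
  cycle 1 → 1: weight = 9, length = 1, mean = 9/1 ≈ 9.000
  cycle 0 → 1 → 0: weight = 11, length = 2, mean = 11/2 ≈ 5.500
  cycle 1 → 0 → 1: weight = 11, length = 2, mean = 11/2 ≈ 5.500
Minimum mean = 4.000, attained e.g. along the cycle 0 → 0 with weight 4 and length 1. So λ(A) = 4/1 = 4.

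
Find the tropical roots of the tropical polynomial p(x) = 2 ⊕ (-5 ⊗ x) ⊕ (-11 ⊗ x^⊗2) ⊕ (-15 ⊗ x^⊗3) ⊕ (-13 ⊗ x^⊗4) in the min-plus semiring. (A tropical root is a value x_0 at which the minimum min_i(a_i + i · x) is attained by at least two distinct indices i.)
Roots: {-2, 4, 6, 7}

Each tropical root is a break point of the lower envelope of the lines y = a_i + i · x (there are 5 lines, with slopes 0, 1, ..., 4). Only the lines that attain the minimum somewhere contribute to roots; other lines are dominated. Here the surviving (envelope) indices are i = 4, i = 3, i = 2, i = 1, i = 0.
Intersections between consecutive envelope lines give the roots: for adjacent envelope indices i < j the intersection is x = (a_i − a_j) / (j − i). Reading off the sorted break points: {-2, 4, 6, 7}.
Verification: at each break x_0, at least two indices attain the minimum of min_i(a_i + i · x_0).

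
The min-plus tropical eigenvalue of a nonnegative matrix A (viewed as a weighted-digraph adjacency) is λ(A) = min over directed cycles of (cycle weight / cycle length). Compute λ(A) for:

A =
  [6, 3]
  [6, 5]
λ(A) = 9/2

Enumerate directed cycles and compute their means (weight / length). Sample:
  cycle 0 → 0: weight = 6, length = 1, mean = 6/1 ≈ 6.000
  cycle 1 → 1: weight = 5, length = 1, mean = 5/1 ≈ 5.000
  cycle 0 → 1 → 0: weight = 9, length = 2, mean = 9/2 ≈ 4.500
  cycle 1 → 0 → 1: weight = 9, length = 2, mean = 9/2 ≈ 4.500
Minimum mean = 4.500, attained e.g. along the cycle 0 → 1 → 0 with weight 9 and length 2. So λ(A) = 9/2 = 9/2.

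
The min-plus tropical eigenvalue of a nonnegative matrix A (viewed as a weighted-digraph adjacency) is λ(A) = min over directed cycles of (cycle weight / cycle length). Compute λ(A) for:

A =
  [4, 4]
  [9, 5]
λ(A) = 4

Enumerate directed cycles and compute their means (weight / length). Sample:
  cycle 0 → 0: weight = 4, length = 1, mean = 4/1 ≈ 4.000
  cycle 1 → 1: weight = 5, length = 1, mean = 5/1 ≈ 5.000
  cycle 0 → 1 → 0: weight = 13, length = 2, mean = 13/2 ≈ 6.500
  cycle 1 → 0 → 1: weight = 13, length = 2, mean = 13/2 ≈ 6.500
Minimum mean = 4.000, attained e.g. along the cycle 0 → 0 with weight 4 and length 1. So λ(A) = 4/1 = 4.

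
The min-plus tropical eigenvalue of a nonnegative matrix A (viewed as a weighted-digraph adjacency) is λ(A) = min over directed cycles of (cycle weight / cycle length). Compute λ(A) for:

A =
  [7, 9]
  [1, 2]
λ(A) = 2

Enumerate directed cycles and compute their means (weight / length). Sample:
  cycle 0 → 0: weight = 7, length = 1, mean = 7/1 ≈ 7.000
  cycle 1 → 1: weight = 2, length = 1, mean = 2/1 ≈ 2.000
  cycle 0 → 1 → 0: weight = 10, length = 2, mean = 10/2 ≈ 5.000
  cycle 1 → 0 → 1: weight = 10, length = 2, mean = 10/2 ≈ 5.000
Minimum mean = 2.000, attained e.g. along the cycle 1 → 1 with weight 2 and length 1. So λ(A) = 2/1 = 2.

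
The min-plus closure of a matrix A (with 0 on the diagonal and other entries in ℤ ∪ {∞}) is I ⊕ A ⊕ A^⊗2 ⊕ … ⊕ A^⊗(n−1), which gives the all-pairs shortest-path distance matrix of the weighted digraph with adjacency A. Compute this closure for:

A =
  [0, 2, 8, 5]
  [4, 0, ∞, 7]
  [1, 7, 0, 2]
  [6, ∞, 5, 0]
Closure =
  [0, 2, 8, 5]
  [4, 0, 12, 7]
  [1, 3, 0, 2]
  [6, 8, 5, 0]

This is the Floyd-Warshall all-pairs shortest-path computation. For each intermediate vertex k = 0, 1, …, 3, update dist[i][j] ← min(dist[i][j], dist[i][k] + dist[k][j]). The final matrix gives, for each (i, j), the minimum total weight of any directed path from i to j (possibly empty when i = j).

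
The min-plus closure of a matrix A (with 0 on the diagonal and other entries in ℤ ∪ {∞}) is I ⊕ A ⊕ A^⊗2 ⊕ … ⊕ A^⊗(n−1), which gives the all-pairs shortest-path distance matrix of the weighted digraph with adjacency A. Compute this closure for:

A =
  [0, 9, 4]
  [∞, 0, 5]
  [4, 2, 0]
Closure =
  [0, 6, 4]
  [9, 0, 5]
  [4, 2, 0]

This is the Floyd-Warshall all-pairs shortest-path computation. For each intermediate vertex k = 0, 1, …, 2, update dist[i][j] ← min(dist[i][j], dist[i][k] + dist[k][j]). The final matrix gives, for each (i, j), the minimum total weight of any directed path from i to j (possibly empty when i = j).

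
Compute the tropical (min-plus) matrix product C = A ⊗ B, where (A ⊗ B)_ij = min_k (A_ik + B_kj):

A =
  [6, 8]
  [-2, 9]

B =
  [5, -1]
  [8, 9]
A ⊗ B =
  [11, 5]
  [3, -3]

Apply the min-plus product entry-by-entry:
  C[0][0] = min over k of (A[0][0] + B[0][0] = 6 + 5 = 11, A[0][1] + B[1][0] = 8 + 8 = 16) = 11 (attained at k = 0)
  C[0][1] = min over k of (A[0][0] + B[0][1] = 6 + -1 = 5, A[0][1] + B[1][1] = 8 + 9 = 17) = 5 (attained at k = 0)
  C[1][0] = min over k of (A[1][0] + B[0][0] = -2 + 5 = 3, A[1][1] + B[1][0] = 9 + 8 = 17) = 3 (attained at k = 0)
  C[1][1] = min over k of (A[1][0] + B[0][1] = -2 + -1 = -3, A[1][1] + B[1][1] = 9 + 9 = 18) = -3 (attained at k = 0)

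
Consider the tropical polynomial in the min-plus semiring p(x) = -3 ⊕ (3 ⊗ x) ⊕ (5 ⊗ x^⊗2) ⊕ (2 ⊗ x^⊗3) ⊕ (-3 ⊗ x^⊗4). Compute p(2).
p(2) = -3

A tropical monomial a ⊗ x^⊗i evaluates to a + i · x. Evaluating each term at x = 2:
  Term 0 contributes -3 + 0 · 2 = -3
  Term 1 contributes 3 + 1 · 2 = 5
  Term 2 contributes 5 + 2 · 2 = 9
  Term 3 contributes 2 + 3 · 2 = 8
  Term 4 contributes -3 + 4 · 2 = 5
p(2) = ⊕ of these = min[-3, 5, 9, 8, 5] = -3.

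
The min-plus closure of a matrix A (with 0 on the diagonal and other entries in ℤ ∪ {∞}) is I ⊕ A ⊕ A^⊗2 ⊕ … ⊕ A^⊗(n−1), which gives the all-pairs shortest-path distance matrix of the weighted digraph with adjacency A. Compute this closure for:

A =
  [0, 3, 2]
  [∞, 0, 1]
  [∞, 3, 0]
Closure =
  [0, 3, 2]
  [∞, 0, 1]
  [∞, 3, 0]

This is the Floyd-Warshall all-pairs shortest-path computation. For each intermediate vertex k = 0, 1, …, 2, update dist[i][j] ← min(dist[i][j], dist[i][k] + dist[k][j]). The final matrix gives, for each (i, j), the minimum total weight of any directed path from i to j (possibly empty when i = j).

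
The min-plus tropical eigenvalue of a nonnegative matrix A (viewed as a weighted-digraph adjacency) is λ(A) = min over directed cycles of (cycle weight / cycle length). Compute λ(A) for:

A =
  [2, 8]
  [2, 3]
λ(A) = 2

Enumerate directed cycles and compute their means (weight / length). Sample:
  cycle 0 → 0: weight = 2, length = 1, mean = 2/1 ≈ 2.000
  cycle 1 → 1: weight = 3, length = 1, mean = 3/1 ≈ 3.000
  cycle 0 → 1 → 0: weight = 10, length = 2, mean = 10/2 ≈ 5.000
  cycle 1 → 0 → 1: weight = 10, length = 2, mean = 10/2 ≈ 5.000
Minimum mean = 2.000, attained e.g. along the cycle 0 → 0 with weight 2 and length 1. So λ(A) = 2/1 = 2.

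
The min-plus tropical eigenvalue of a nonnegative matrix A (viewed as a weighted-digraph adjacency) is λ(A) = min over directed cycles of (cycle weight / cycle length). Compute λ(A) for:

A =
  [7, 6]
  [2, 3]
λ(A) = 3

Enumerate directed cycles and compute their means (weight / length). Sample:
  cycle 0 → 0: weight = 7, length = 1, mean = 7/1 ≈ 7.000
  cycle 1 → 1: weight = 3, length = 1, mean = 3/1 ≈ 3.000
  cycle 0 → 1 → 0: weight = 8, length = 2, mean = 8/2 ≈ 4.000
  cycle 1 → 0 → 1: weight = 8, length = 2, mean = 8/2 ≈ 4.000
Minimum mean = 3.000, attained e.g. along the cycle 1 → 1 with weight 3 and length 1. So λ(A) = 3/1 = 3.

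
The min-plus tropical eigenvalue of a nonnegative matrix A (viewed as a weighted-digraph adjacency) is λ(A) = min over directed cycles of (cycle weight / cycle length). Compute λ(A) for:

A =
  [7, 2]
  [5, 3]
λ(A) = 3

Enumerate directed cycles and compute their means (weight / length). Sample:
  cycle 0 → 0: weight = 7, length = 1, mean = 7/1 ≈ 7.000
  cycle 1 → 1: weight = 3, length = 1, mean = 3/1 ≈ 3.000
  cycle 0 → 1 → 0: weight = 7, length = 2, mean = 7/2 ≈ 3.500
  cycle 1 → 0 → 1: weight = 7, length = 2, mean = 7/2 ≈ 3.500
Minimum mean = 3.000, attained e.g. along the cycle 1 → 1 with weight 3 and length 1. So λ(A) = 3/1 = 3.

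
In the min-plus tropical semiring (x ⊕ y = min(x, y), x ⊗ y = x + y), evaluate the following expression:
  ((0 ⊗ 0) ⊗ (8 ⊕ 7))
((0 ⊗ 0) ⊗ (8 ⊕ 7)) = 7

Expand innermost to outermost. Recall ⊕ takes the minimum of its arguments and ⊗ takes their sum. Working out the expression ((0 ⊗ 0) ⊗ (8 ⊕ 7)) gives 7.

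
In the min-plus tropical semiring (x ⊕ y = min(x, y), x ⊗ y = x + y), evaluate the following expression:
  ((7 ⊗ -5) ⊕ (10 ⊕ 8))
((7 ⊗ -5) ⊕ (10 ⊕ 8)) = 2

Expand innermost to outermost. Recall ⊕ takes the minimum of its arguments and ⊗ takes their sum. Working out the expression ((7 ⊗ -5) ⊕ (10 ⊕ 8)) gives 2.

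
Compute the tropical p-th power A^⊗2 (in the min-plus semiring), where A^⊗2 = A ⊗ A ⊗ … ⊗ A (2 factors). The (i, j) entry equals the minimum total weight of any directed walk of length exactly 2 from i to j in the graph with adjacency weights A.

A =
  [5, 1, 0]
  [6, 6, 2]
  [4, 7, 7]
A^⊗2 =
  [4, 6, 3]
  [6, 7, 6]
  [9, 5, 4]

Each entry (A^⊗2)_ij equals the minimum over all length-2 walks i = v_0 → v_1 → … → v_2 = j of Σ_t A[v_t][v_{t+1}]. For example, for (i, j) = (0, 2) we minimise over 3 possible intermediate vertex sequences; the minimum is 3, attained along the walk 0 → 1 → 2.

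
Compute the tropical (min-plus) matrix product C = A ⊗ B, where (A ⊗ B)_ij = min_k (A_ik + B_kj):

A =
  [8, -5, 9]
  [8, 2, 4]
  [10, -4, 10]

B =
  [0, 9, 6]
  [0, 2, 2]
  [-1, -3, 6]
A ⊗ B =
  [-5, -3, -3]
  [2, 1, 4]
  [-4, -2, -2]

Apply the min-plus product entry-by-entry:
  C[0][0] = min over k of (A[0][0] + B[0][0] = 8 + 0 = 8, A[0][1] + B[1][0] = -5 + 0 = -5, A[0][2] + B[2][0] = 9 + -1 = 8) = -5 (attained at k = 1)
  C[0][1] = min over k of (A[0][0] + B[0][1] = 8 + 9 = 17, A[0][1] + B[1][1] = -5 + 2 = -3, A[0][2] + B[2][1] = 9 + -3 = 6) = -3 (attained at k = 1)
  C[0][2] = min over k of (A[0][0] + B[0][2] = 8 + 6 = 14, A[0][1] + B[1][2] = -5 + 2 = -3, A[0][2] + B[2][2] = 9 + 6 = 15) = -3 (attained at k = 1)
  C[1][0] = min over k of (A[1][0] + B[0][0] = 8 + 0 = 8, A[1][1] + B[1][0] = 2 + 0 = 2, A[1][2] + B[2][0] = 4 + -1 = 3) = 2 (attained at k = 1)
  C[1][1] = min over k of (A[1][0] + B[0][1] = 8 + 9 = 17, A[1][1] + B[1][1] = 2 + 2 = 4, A[1][2] + B[2][1] = 4 + -3 = 1) = 1 (attained at k = 2)
  C[1][2] = min over k of (A[1][0] + B[0][2] = 8 + 6 = 14, A[1][1] + B[1][2] = 2 + 2 = 4, A[1][2] + B[2][2] = 4 + 6 = 10) = 4 (attained at k = 1)
  C[2][0] = min over k of (A[2][0] + B[0][0] = 10 + 0 = 10, A[2][1] + B[1][0] = -4 + 0 = -4, A[2][2] + B[2][0] = 10 + -1 = 9) = -4 (attained at k = 1)
  C[2][1] = min over k of (A[2][0] + B[0][1] = 10 + 9 = 19, A[2][1] + B[1][1] = -4 + 2 = -2, A[2][2] + B[2][1] = 10 + -3 = 7) = -2 (attained at k = 1)
  C[2][2] = min over k of (A[2][0] + B[0][2] = 10 + 6 = 16, A[2][1] + B[1][2] = -4 + 2 = -2, A[2][2] + B[2][2] = 10 + 6 = 16) = -2 (attained at k = 1)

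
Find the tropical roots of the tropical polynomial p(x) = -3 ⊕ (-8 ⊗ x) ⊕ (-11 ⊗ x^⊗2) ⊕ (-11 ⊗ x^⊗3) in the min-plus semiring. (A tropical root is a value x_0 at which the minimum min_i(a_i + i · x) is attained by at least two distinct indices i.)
Roots: {0, 3, 5}

Each tropical root is a break point of the lower envelope of the lines y = a_i + i · x (there are 4 lines, with slopes 0, 1, ..., 3). Only the lines that attain the minimum somewhere contribute to roots; other lines are dominated. Here the surviving (envelope) indices are i = 3, i = 2, i = 1, i = 0.
Intersections between consecutive envelope lines give the roots: for adjacent envelope indices i < j the intersection is x = (a_i − a_j) / (j − i). Reading off the sorted break points: {0, 3, 5}.
Verification: at each break x_0, at least two indices attain the minimum of min_i(a_i + i · x_0).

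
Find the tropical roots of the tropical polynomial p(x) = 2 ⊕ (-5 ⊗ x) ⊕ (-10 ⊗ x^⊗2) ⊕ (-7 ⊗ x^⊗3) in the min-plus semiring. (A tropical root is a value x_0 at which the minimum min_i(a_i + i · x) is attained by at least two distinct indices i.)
Roots: {-3, 5, 7}

Each tropical root is a break point of the lower envelope of the lines y = a_i + i · x (there are 4 lines, with slopes 0, 1, ..., 3). Only the lines that attain the minimum somewhere contribute to roots; other lines are dominated. Here the surviving (envelope) indices are i = 3, i = 2, i = 1, i = 0.
Intersections between consecutive envelope lines give the roots: for adjacent envelope indices i < j the intersection is x = (a_i − a_j) / (j − i). Reading off the sorted break points: {-3, 5, 7}.
Verification: at each break x_0, at least two indices attain the minimum of min_i(a_i + i · x_0).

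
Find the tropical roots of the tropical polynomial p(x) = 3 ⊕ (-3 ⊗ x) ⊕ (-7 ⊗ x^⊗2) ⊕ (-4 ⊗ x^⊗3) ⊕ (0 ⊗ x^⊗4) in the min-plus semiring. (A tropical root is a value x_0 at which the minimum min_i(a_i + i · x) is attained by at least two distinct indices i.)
Roots: {-4, -3, 4, 6}

Each tropical root is a break point of the lower envelope of the lines y = a_i + i · x (there are 5 lines, with slopes 0, 1, ..., 4). Only the lines that attain the minimum somewhere contribute to roots; other lines are dominated. Here the surviving (envelope) indices are i = 4, i = 3, i = 2, i = 1, i = 0.
Intersections between consecutive envelope lines give the roots: for adjacent envelope indices i < j the intersection is x = (a_i − a_j) / (j − i). Reading off the sorted break points: {-4, -3, 4, 6}.
Verification: at each break x_0, at least two indices attain the minimum of min_i(a_i + i · x_0).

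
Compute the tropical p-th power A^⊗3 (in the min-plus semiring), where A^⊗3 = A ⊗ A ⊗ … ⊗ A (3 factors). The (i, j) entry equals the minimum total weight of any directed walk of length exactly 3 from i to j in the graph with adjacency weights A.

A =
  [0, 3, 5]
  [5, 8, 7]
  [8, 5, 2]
A^⊗3 =
  [0, 3, 5]
  [5, 8, 10]
  [8, 9, 6]

Each entry (A^⊗3)_ij equals the minimum over all length-3 walks i = v_0 → v_1 → … → v_3 = j of Σ_t A[v_t][v_{t+1}]. For example, for (i, j) = (0, 2) we minimise over 9 possible intermediate vertex sequences; the minimum is 5, attained along the walk 0 → 0 → 0 → 2.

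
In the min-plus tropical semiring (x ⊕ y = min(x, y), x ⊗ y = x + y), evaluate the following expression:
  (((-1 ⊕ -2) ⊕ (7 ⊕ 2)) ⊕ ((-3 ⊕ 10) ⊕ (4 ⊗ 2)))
(((-1 ⊕ -2) ⊕ (7 ⊕ 2)) ⊕ ((-3 ⊕ 10) ⊕ (4 ⊗ 2))) = -3

Expand innermost to outermost. Recall ⊕ takes the minimum of its arguments and ⊗ takes their sum. Working out the expression (((-1 ⊕ -2) ⊕ (7 ⊕ 2)) ⊕ ((-3 ⊕ 10) ⊕ (4 ⊗ 2))) gives -3.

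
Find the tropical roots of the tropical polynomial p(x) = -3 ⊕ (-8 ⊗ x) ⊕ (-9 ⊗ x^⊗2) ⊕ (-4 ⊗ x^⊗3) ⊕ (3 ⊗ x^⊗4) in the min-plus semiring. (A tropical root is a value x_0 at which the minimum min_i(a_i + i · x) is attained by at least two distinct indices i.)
Roots: {-7, -5, 1, 5}

Each tropical root is a break point of the lower envelope of the lines y = a_i + i · x (there are 5 lines, with slopes 0, 1, ..., 4). Only the lines that attain the minimum somewhere contribute to roots; other lines are dominated. Here the surviving (envelope) indices are i = 4, i = 3, i = 2, i = 1, i = 0.
Intersections between consecutive envelope lines give the roots: for adjacent envelope indices i < j the intersection is x = (a_i − a_j) / (j − i). Reading off the sorted break points: {-7, -5, 1, 5}.
Verification: at each break x_0, at least two indices attain the minimum of min_i(a_i + i · x_0).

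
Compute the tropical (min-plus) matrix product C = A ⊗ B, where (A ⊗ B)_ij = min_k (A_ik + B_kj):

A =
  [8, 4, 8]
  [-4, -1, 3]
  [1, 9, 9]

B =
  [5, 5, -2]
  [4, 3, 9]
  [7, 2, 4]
A ⊗ B =
  [8, 7, 6]
  [1, 1, -6]
  [6, 6, -1]

Apply the min-plus product entry-by-entry:
  C[0][0] = min over k of (A[0][0] + B[0][0] = 8 + 5 = 13, A[0][1] + B[1][0] = 4 + 4 = 8, A[0][2] + B[2][0] = 8 + 7 = 15) = 8 (attained at k = 1)
  C[0][1] = min over k of (A[0][0] + B[0][1] = 8 + 5 = 13, A[0][1] + B[1][1] = 4 + 3 = 7, A[0][2] + B[2][1] = 8 + 2 = 10) = 7 (attained at k = 1)
  C[0][2] = min over k of (A[0][0] + B[0][2] = 8 + -2 = 6, A[0][1] + B[1][2] = 4 + 9 = 13, A[0][2] + B[2][2] = 8 + 4 = 12) = 6 (attained at k = 0)
  C[1][0] = min over k of (A[1][0] + B[0][0] = -4 + 5 = 1, A[1][1] + B[1][0] = -1 + 4 = 3, A[1][2] + B[2][0] = 3 + 7 = 10) = 1 (attained at k = 0)
  C[1][1] = min over k of (A[1][0] + B[0][1] = -4 + 5 = 1, A[1][1] + B[1][1] = -1 + 3 = 2, A[1][2] + B[2][1] = 3 + 2 = 5) = 1 (attained at k = 0)
  C[1][2] = min over k of (A[1][0] + B[0][2] = -4 + -2 = -6, A[1][1] + B[1][2] = -1 + 9 = 8, A[1][2] + B[2][2] = 3 + 4 = 7) = -6 (attained at k = 0)
  C[2][0] = min over k of (A[2][0] + B[0][0] = 1 + 5 = 6, A[2][1] + B[1][0] = 9 + 4 = 13, A[2][2] + B[2][0] = 9 + 7 = 16) = 6 (attained at k = 0)
  C[2][1] = min over k of (A[2][0] + B[0][1] = 1 + 5 = 6, A[2][1] + B[1][1] = 9 + 3 = 12, A[2][2] + B[2][1] = 9 + 2 = 11) = 6 (attained at k = 0)
  C[2][2] = min over k of (A[2][0] + B[0][2] = 1 + -2 = -1, A[2][1] + B[1][2] = 9 + 9 = 18, A[2][2] + B[2][2] = 9 + 4 = 13) = -1 (attained at k = 0)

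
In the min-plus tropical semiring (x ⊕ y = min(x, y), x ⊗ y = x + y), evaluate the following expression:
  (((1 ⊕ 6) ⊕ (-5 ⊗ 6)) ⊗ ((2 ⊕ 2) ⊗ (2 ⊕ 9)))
(((1 ⊕ 6) ⊕ (-5 ⊗ 6)) ⊗ ((2 ⊕ 2) ⊗ (2 ⊕ 9))) = 5

Expand innermost to outermost. Recall ⊕ takes the minimum of its arguments and ⊗ takes their sum. Working out the expression (((1 ⊕ 6) ⊕ (-5 ⊗ 6)) ⊗ ((2 ⊕ 2) ⊗ (2 ⊕ 9))) gives 5.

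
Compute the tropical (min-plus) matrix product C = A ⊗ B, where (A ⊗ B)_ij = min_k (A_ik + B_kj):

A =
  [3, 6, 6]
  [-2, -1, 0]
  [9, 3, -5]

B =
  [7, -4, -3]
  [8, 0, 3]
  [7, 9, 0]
A ⊗ B =
  [10, -1, 0]
  [5, -6, -5]
  [2, 3, -5]

Apply the min-plus product entry-by-entry:
  C[0][0] = min over k of (A[0][0] + B[0][0] = 3 + 7 = 10, A[0][1] + B[1][0] = 6 + 8 = 14, A[0][2] + B[2][0] = 6 + 7 = 13) = 10 (attained at k = 0)
  C[0][1] = min over k of (A[0][0] + B[0][1] = 3 + -4 = -1, A[0][1] + B[1][1] = 6 + 0 = 6, A[0][2] + B[2][1] = 6 + 9 = 15) = -1 (attained at k = 0)
  C[0][2] = min over k of (A[0][0] + B[0][2] = 3 + -3 = 0, A[0][1] + B[1][2] = 6 + 3 = 9, A[0][2] + B[2][2] = 6 + 0 = 6) = 0 (attained at k = 0)
  C[1][0] = min over k of (A[1][0] + B[0][0] = -2 + 7 = 5, A[1][1] + B[1][0] = -1 + 8 = 7, A[1][2] + B[2][0] = 0 + 7 = 7) = 5 (attained at k = 0)
  C[1][1] = min over k of (A[1][0] + B[0][1] = -2 + -4 = -6, A[1][1] + B[1][1] = -1 + 0 = -1, A[1][2] + B[2][1] = 0 + 9 = 9) = -6 (attained at k = 0)
  C[1][2] = min over k of (A[1][0] + B[0][2] = -2 + -3 = -5, A[1][1] + B[1][2] = -1 + 3 = 2, A[1][2] + B[2][2] = 0 + 0 = 0) = -5 (attained at k = 0)
  C[2][0] = min over k of (A[2][0] + B[0][0] = 9 + 7 = 16, A[2][1] + B[1][0] = 3 + 8 = 11, A[2][2] + B[2][0] = -5 + 7 = 2) = 2 (attained at k = 2)
  C[2][1] = min over k of (A[2][0] + B[0][1] = 9 + -4 = 5, A[2][1] + B[1][1] = 3 + 0 = 3, A[2][2] + B[2][1] = -5 + 9 = 4) = 3 (attained at k = 1)
  C[2][2] = min over k of (A[2][0] + B[0][2] = 9 + -3 = 6, A[2][1] + B[1][2] = 3 + 3 = 6, A[2][2] + B[2][2] = -5 + 0 = -5) = -5 (attained at k = 2)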